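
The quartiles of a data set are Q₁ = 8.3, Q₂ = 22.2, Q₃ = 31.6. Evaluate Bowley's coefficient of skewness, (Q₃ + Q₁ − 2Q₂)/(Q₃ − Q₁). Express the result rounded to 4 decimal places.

-0.1931

numerator: Q₃ + Q₁ − 2Q₂ = 31.6 + 8.3 − 2×22.2 = -4.5000
denominator: Q₃ − Q₁ = 31.6 − 8.3 = 23.3000
Bowley skewness = -4.5000 / 23.3000 ≈ -0.1931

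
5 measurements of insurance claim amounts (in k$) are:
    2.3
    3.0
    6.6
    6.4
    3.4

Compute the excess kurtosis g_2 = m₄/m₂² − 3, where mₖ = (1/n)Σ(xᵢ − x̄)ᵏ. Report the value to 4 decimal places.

x̄ = 4.3400
Σ(xᵢ − x̄)² = 16.1920 ⇒ m₂ = 3.23840
Σ(xᵢ − x̄)⁴ = 65.4196 ⇒ m₄ = 13.08391
m₂² = 10.48723
g_2 = m₄/m₂² − 3 = 1.24760 − 3 ≈ -1.7524

-1.7524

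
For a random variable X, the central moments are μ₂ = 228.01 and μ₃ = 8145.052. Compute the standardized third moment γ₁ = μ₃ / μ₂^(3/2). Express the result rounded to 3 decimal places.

2.366

σ = √μ₂ = √228.01 = 15.10000
σ³ = μ₂^(3/2) = 3442.95100
γ₁ = μ₃/σ³ = 8145.052 / 3442.95100 ≈ 2.366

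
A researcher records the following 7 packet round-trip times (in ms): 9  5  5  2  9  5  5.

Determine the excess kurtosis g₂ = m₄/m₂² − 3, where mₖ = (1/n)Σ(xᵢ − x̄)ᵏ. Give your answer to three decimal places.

x̄ = 5.7143
Σ(xᵢ − x̄)² = 37.4286 ⇒ m₂ = 5.34694
Σ(xᵢ − x̄)⁴ = 424.4723 ⇒ m₄ = 60.63890
m₂² = 28.58975
g₂ = m₄/m₂² − 3 = 2.12100 − 3 ≈ -0.879

-0.879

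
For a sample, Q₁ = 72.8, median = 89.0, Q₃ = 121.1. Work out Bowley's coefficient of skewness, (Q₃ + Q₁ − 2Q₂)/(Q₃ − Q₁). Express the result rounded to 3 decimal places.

numerator: Q₃ + Q₁ − 2Q₂ = 121.1 + 72.8 − 2×89.0 = 15.9000
denominator: Q₃ − Q₁ = 121.1 − 72.8 = 48.3000
Bowley skewness = 15.9000 / 48.3000 ≈ 0.329

0.329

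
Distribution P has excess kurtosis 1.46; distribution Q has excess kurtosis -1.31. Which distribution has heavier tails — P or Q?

Higher excess kurtosis ⇒ heavier tails relative to the normal distribution.
1.46 vs -1.31: the larger is 1.46, so P has heavier tails. (P is leptokurtic — heavier-than-normal tails; the other is platykurtic.)

P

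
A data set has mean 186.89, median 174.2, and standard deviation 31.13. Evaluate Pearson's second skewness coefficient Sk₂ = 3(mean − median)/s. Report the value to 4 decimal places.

1.2229

Sk₂ = 3(186.89 − 174.2) / 31.13 = 3 × 12.6900 / 31.13
    = 38.0700 / 31.13 ≈ 1.2229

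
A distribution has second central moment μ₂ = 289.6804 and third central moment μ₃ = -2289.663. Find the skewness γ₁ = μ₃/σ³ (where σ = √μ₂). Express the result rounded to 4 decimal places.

-0.4644

σ = √μ₂ = √289.6804 = 17.02000
σ³ = μ₂^(3/2) = 4930.36041
γ₁ = μ₃/σ³ = -2289.663 / 4930.36041 ≈ -0.4644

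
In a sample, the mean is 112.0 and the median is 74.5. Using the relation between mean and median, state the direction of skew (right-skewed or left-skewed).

mean − median = 112.0 − 74.5 = 37.5
mean > median ⇒ the longer tail is on the right ⇒ right-skewed (positively skewed).

right-skewed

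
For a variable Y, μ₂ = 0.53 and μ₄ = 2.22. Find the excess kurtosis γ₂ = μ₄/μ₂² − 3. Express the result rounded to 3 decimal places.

μ₂² = 0.53² = 0.28090
μ₄/μ₂² = 2.22 / 0.28090 = 7.90317
γ₂ = 7.90317 − 3 ≈ 4.903

4.903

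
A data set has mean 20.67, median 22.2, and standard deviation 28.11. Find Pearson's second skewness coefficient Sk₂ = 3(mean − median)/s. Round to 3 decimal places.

Sk₂ = 3(20.67 − 22.2) / 28.11 = 3 × -1.5300 / 28.11
    = -4.5900 / 28.11 ≈ -0.163

-0.163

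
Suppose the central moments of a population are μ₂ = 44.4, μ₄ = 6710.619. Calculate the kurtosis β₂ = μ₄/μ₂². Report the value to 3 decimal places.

3.404

μ₂² = 44.4² = 1971.36000
μ₄/μ₂² = 6710.619 / 1971.36000 = 3.40406
β₂ ≈ 3.404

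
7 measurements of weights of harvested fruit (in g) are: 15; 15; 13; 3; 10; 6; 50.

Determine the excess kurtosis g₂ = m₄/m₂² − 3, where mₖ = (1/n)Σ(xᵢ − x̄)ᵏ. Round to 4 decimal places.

1.4462

x̄ = 16.0000
Σ(xᵢ − x̄)² = 1472.0000 ⇒ m₂ = 210.28571
Σ(xᵢ − x̄)⁴ = 1376276.0000 ⇒ m₄ = 196610.85714
m₂² = 44220.08163
g₂ = m₄/m₂² − 3 = 4.44619 − 3 ≈ 1.4462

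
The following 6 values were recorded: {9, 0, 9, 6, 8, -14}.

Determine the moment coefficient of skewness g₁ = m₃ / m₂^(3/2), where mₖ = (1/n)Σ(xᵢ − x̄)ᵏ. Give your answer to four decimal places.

x̄ = (9 + 0 + 9 + 6 + 8 - 14) / 6 = 3.0000
deviations (xᵢ − x̄): 6.0000, -3.0000, 6.0000, 3.0000, 5.0000, -17.0000
Σ(xᵢ − x̄)² = 404.0000 ⇒ m₂ = 404.0000/6 = 67.33333
Σ(xᵢ − x̄)³ = -4356.0000 ⇒ m₃ = -4356.0000/6 = -726.00000
m₂^(3/2) = 67.33333^(1.5) = 552.51640
g₁ = m₃ / m₂^(3/2) = -726.00000 / 552.51640 ≈ -1.3140

-1.3140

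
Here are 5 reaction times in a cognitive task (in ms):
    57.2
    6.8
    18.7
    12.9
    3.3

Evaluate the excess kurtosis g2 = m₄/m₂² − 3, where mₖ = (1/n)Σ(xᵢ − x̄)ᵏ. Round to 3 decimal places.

x̄ = 19.7800
Σ(xᵢ − x̄)² = 1888.8280 ⇒ m₂ = 377.76560
Σ(xᵢ − x̄)⁴ = 2065106.8822 ⇒ m₄ = 413021.37644
m₂² = 142706.84854
g2 = m₄/m₂² − 3 = 2.89419 − 3 ≈ -0.106

-0.106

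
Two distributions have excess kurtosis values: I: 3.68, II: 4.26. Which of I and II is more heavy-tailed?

Higher excess kurtosis ⇒ heavier tails relative to the normal distribution.
3.68 vs 4.26: the larger is 4.26, so II has heavier tails.

II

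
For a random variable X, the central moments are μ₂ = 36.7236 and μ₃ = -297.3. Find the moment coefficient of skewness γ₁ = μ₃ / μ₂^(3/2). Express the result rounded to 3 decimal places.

σ = √μ₂ = √36.7236 = 6.06000
σ³ = μ₂^(3/2) = 222.54502
γ₁ = μ₃/σ³ = -297.3 / 222.54502 ≈ -1.336

-1.336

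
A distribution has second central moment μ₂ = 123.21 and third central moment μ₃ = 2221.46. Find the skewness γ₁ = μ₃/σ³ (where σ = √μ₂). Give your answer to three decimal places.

1.624

σ = √μ₂ = √123.21 = 11.10000
σ³ = μ₂^(3/2) = 1367.63100
γ₁ = μ₃/σ³ = 2221.46 / 1367.63100 ≈ 1.624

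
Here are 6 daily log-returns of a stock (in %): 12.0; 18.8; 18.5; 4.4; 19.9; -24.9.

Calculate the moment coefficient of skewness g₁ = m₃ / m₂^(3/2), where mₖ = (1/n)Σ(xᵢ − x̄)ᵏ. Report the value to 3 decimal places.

-1.377

x̄ = (12.0 + 18.8 + 18.5 + 4.4 + 19.9 - 24.9) / 6 = 8.1167
deviations (xᵢ − x̄): 3.8833, 10.6833, 10.3833, -3.7167, 11.7833, -33.0167
Σ(xᵢ − x̄)² = 1479.7883 ⇒ m₂ = 1479.7883/6 = 246.63139
Σ(xᵢ − x̄)³ = -32009.3844 ⇒ m₃ = -32009.3844/6 = -5334.89741
m₂^(3/2) = 246.63139^(1.5) = 3873.22319
g₁ = m₃ / m₂^(3/2) = -5334.89741 / 3873.22319 ≈ -1.377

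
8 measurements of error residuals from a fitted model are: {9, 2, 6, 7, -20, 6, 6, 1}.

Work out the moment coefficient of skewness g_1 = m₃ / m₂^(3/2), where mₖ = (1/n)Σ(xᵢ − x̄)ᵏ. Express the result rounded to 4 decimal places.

-1.9329

x̄ = (9 + 2 + 6 + 7 - 20 + 6 + 6 + 1) / 8 = 2.1250
deviations (xᵢ − x̄): 6.8750, -0.1250, 3.8750, 4.8750, -22.1250, 3.8750, 3.8750, -1.1250
Σ(xᵢ − x̄)² = 606.8750 ⇒ m₂ = 606.8750/8 = 75.85938
Σ(xᵢ − x̄)³ = -10216.5938 ⇒ m₃ = -10216.5938/8 = -1277.07422
m₂^(3/2) = 75.85938^(1.5) = 660.71458
g_1 = m₃ / m₂^(3/2) = -1277.07422 / 660.71458 ≈ -1.9329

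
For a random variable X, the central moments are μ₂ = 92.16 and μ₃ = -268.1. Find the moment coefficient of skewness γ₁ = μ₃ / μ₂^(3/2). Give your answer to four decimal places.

-0.3030

σ = √μ₂ = √92.16 = 9.60000
σ³ = μ₂^(3/2) = 884.73600
γ₁ = μ₃/σ³ = -268.1 / 884.73600 ≈ -0.3030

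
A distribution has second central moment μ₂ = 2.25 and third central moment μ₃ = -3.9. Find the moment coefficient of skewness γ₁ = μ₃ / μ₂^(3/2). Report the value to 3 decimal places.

σ = √μ₂ = √2.25 = 1.50000
σ³ = μ₂^(3/2) = 3.37500
γ₁ = μ₃/σ³ = -3.9 / 3.37500 ≈ -1.156

-1.156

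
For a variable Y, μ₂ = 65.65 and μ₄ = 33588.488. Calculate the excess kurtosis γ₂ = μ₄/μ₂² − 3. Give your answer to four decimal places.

μ₂² = 65.65² = 4309.92250
μ₄/μ₂² = 33588.488 / 4309.92250 = 7.79329
γ₂ = 7.79329 − 3 ≈ 4.7933

4.7933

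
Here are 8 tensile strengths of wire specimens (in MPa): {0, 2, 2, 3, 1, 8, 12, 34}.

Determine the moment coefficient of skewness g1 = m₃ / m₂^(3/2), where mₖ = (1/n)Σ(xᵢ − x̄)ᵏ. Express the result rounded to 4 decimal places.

x̄ = (0 + 2 + 2 + 3 + 1 + 8 + 12 + 34) / 8 = 7.7500
deviations (xᵢ − x̄): -7.7500, -5.7500, -5.7500, -4.7500, -6.7500, 0.2500, 4.2500, 26.2500
Σ(xᵢ − x̄)² = 901.5000 ⇒ m₂ = 901.5000/8 = 112.68750
Σ(xᵢ − x̄)³ = 16904.2500 ⇒ m₃ = 16904.2500/8 = 2113.03125
m₂^(3/2) = 112.68750^(1.5) = 1196.22704
g1 = m₃ / m₂^(3/2) = 2113.03125 / 1196.22704 ≈ 1.7664

1.7664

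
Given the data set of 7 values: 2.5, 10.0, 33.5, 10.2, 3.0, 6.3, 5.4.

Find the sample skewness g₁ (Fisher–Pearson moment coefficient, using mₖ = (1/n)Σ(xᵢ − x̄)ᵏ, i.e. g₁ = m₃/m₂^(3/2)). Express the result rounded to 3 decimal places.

x̄ = (2.5 + 10.0 + 33.5 + 10.2 + 3.0 + 6.3 + 5.4) / 7 = 10.1286
deviations (xᵢ − x̄): -7.6286, -0.1286, 23.3714, 0.0714, -7.1286, -3.8286, -4.7286
Σ(xᵢ − x̄)² = 692.2743 ⇒ m₂ = 692.2743/7 = 98.89633
Σ(xᵢ − x̄)³ = 11797.9840 ⇒ m₃ = 11797.9840/7 = 1685.42629
m₂^(3/2) = 98.89633^(1.5) = 983.49066
g₁ = m₃ / m₂^(3/2) = 1685.42629 / 983.49066 ≈ 1.714

1.714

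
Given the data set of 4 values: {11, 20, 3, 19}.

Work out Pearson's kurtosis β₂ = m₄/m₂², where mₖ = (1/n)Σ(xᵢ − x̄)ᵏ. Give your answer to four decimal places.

x̄ = 13.2500
Σ(xᵢ − x̄)² = 188.7500 ⇒ m₂ = 47.18750
Σ(xᵢ − x̄)⁴ = 14232.8281 ⇒ m₄ = 3558.20703
m₂² = 2226.66016
β₂ = m₄/m₂² = 3558.20703 / 2226.66016 ≈ 1.5980

1.5980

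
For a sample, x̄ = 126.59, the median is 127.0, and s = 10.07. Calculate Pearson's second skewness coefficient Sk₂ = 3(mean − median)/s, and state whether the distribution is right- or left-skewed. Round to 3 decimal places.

Sk₂ = 3(126.59 − 127.0) / 10.07 = 3 × -0.4100 / 10.07
    = -1.2300 / 10.07 ≈ -0.122
Sk₂ < 0 ⇒ mean < median ⇒ left-skewed (negative skew).

-0.122, left-skewed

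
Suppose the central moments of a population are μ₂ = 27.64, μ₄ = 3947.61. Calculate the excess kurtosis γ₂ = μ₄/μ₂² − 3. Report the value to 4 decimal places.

2.1672

μ₂² = 27.64² = 763.96960
μ₄/μ₂² = 3947.61 / 763.96960 = 5.16723
γ₂ = 5.16723 − 3 ≈ 2.1672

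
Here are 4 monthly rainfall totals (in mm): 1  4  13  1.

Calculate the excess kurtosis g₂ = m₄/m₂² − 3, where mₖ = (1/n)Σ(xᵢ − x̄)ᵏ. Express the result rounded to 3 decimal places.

x̄ = 4.7500
Σ(xᵢ − x̄)² = 96.7500 ⇒ m₂ = 24.18750
Σ(xᵢ − x̄)⁴ = 5028.3281 ⇒ m₄ = 1257.08203
m₂² = 585.03516
g₂ = m₄/m₂² − 3 = 2.14873 − 3 ≈ -0.851

-0.851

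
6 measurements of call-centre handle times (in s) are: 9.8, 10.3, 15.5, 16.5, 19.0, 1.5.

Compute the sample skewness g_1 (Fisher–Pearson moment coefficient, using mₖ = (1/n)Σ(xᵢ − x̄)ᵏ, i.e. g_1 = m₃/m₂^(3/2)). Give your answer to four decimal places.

-0.6576

x̄ = (9.8 + 10.3 + 15.5 + 16.5 + 19.0 + 1.5) / 6 = 12.1000
deviations (xᵢ − x̄): -2.3000, -1.8000, 3.4000, 4.4000, 6.9000, -10.6000
Σ(xᵢ − x̄)² = 199.4200 ⇒ m₂ = 199.4200/6 = 33.23667
Σ(xᵢ − x̄)³ = -756.0180 ⇒ m₃ = -756.0180/6 = -126.00300
m₂^(3/2) = 33.23667^(1.5) = 191.61354
g_1 = m₃ / m₂^(3/2) = -126.00300 / 191.61354 ≈ -0.6576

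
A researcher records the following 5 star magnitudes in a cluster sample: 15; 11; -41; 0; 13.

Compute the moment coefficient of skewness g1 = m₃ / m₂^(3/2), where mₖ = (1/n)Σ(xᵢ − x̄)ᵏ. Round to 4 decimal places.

x̄ = (15 + 11 - 41 + 0 + 13) / 5 = -0.4000
deviations (xᵢ − x̄): 15.4000, 11.4000, -40.6000, 0.4000, 13.4000
Σ(xᵢ − x̄)² = 2195.2000 ⇒ m₂ = 2195.2000/5 = 439.04000
Σ(xᵢ − x̄)³ = -59383.4400 ⇒ m₃ = -59383.4400/5 = -11876.68800
m₂^(3/2) = 439.04000^(1.5) = 9199.32865
g1 = m₃ / m₂^(3/2) = -11876.68800 / 9199.32865 ≈ -1.2910

-1.2910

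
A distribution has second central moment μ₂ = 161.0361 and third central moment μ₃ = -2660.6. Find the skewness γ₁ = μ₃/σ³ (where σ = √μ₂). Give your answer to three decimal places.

σ = √μ₂ = √161.0361 = 12.69000
σ³ = μ₂^(3/2) = 2043.54811
γ₁ = μ₃/σ³ = -2660.6 / 2043.54811 ≈ -1.302

-1.302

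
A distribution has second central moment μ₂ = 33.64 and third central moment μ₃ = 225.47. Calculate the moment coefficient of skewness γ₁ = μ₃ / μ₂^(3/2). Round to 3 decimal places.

σ = √μ₂ = √33.64 = 5.80000
σ³ = μ₂^(3/2) = 195.11200
γ₁ = μ₃/σ³ = 225.47 / 195.11200 ≈ 1.156

1.156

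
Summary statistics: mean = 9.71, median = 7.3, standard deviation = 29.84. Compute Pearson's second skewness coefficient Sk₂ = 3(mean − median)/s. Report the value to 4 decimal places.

0.2423

Sk₂ = 3(9.71 − 7.3) / 29.84 = 3 × 2.4100 / 29.84
    = 7.2300 / 29.84 ≈ 0.2423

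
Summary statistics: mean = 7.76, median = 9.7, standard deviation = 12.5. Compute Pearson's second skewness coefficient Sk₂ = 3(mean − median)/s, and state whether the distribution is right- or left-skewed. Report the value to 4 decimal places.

-0.4656, left-skewed

Sk₂ = 3(7.76 − 9.7) / 12.5 = 3 × -1.9400 / 12.5
    = -5.8200 / 12.5 ≈ -0.4656
Sk₂ < 0 ⇒ mean < median ⇒ left-skewed (negative skew).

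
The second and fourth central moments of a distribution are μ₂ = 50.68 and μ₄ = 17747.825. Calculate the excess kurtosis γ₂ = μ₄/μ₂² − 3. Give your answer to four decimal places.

μ₂² = 50.68² = 2568.46240
μ₄/μ₂² = 17747.825 / 2568.46240 = 6.90990
γ₂ = 6.90990 − 3 ≈ 3.9099

3.9099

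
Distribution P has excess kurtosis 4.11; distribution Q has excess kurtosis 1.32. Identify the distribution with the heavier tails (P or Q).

Higher excess kurtosis ⇒ heavier tails relative to the normal distribution.
4.11 vs 1.32: the larger is 4.11, so P has heavier tails.

P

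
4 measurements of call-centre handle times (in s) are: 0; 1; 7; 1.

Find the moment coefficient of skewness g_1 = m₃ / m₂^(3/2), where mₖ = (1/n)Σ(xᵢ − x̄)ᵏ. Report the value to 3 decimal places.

x̄ = (0 + 1 + 7 + 1) / 4 = 2.2500
deviations (xᵢ − x̄): -2.2500, -1.2500, 4.7500, -1.2500
Σ(xᵢ − x̄)² = 30.7500 ⇒ m₂ = 30.7500/4 = 7.68750
Σ(xᵢ − x̄)³ = 91.8750 ⇒ m₃ = 91.8750/4 = 22.96875
m₂^(3/2) = 7.68750^(1.5) = 21.31462
g_1 = m₃ / m₂^(3/2) = 22.96875 / 21.31462 ≈ 1.078

1.078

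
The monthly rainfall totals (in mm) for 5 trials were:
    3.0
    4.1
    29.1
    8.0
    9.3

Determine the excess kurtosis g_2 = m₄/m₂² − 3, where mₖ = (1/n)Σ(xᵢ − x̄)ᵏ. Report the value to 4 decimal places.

-0.0434

x̄ = 10.7000
Σ(xᵢ − x̄)² = 450.6600 ⇒ m₂ = 90.13200
Σ(xᵢ − x̄)⁴ = 120092.6370 ⇒ m₄ = 24018.52740
m₂² = 8123.77742
g_2 = m₄/m₂² − 3 = 2.95657 − 3 ≈ -0.0434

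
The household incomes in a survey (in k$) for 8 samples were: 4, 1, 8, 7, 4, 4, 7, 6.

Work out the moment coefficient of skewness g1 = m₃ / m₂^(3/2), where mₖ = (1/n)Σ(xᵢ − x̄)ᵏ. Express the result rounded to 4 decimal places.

x̄ = (4 + 1 + 8 + 7 + 4 + 4 + 7 + 6) / 8 = 5.1250
deviations (xᵢ − x̄): -1.1250, -4.1250, 2.8750, 1.8750, -1.1250, -1.1250, 1.8750, 0.8750
Σ(xᵢ − x̄)² = 36.8750 ⇒ m₂ = 36.8750/8 = 4.60938
Σ(xᵢ − x̄)³ = -36.8438 ⇒ m₃ = -36.8438/8 = -4.60547
m₂^(3/2) = 4.60938^(1.5) = 9.89608
g1 = m₃ / m₂^(3/2) = -4.60547 / 9.89608 ≈ -0.4654

-0.4654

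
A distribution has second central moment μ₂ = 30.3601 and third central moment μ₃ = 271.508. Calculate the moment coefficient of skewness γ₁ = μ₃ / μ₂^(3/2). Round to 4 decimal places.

σ = √μ₂ = √30.3601 = 5.51000
σ³ = μ₂^(3/2) = 167.28415
γ₁ = μ₃/σ³ = 271.508 / 167.28415 ≈ 1.6230

1.6230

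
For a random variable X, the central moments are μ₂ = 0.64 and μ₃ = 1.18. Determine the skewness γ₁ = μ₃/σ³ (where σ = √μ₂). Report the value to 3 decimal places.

σ = √μ₂ = √0.64 = 0.80000
σ³ = μ₂^(3/2) = 0.51200
γ₁ = μ₃/σ³ = 1.18 / 0.51200 ≈ 2.305

2.305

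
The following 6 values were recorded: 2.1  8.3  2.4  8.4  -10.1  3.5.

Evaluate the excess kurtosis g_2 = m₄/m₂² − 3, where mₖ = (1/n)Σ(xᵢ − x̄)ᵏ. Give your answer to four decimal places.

x̄ = 2.4333
Σ(xᵢ − x̄)² = 228.3533 ⇒ m₂ = 38.05889
Σ(xᵢ − x̄)⁴ = 27128.8521 ⇒ m₄ = 4521.47535
m₂² = 1448.47902
g_2 = m₄/m₂² − 3 = 3.12153 − 3 ≈ 0.1215

0.1215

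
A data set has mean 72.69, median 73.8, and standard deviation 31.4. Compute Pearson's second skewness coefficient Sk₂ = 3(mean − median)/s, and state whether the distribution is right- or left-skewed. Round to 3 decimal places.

-0.106, left-skewed

Sk₂ = 3(72.69 − 73.8) / 31.4 = 3 × -1.1100 / 31.4
    = -3.3300 / 31.4 ≈ -0.106
Sk₂ < 0 ⇒ mean < median ⇒ left-skewed (negative skew).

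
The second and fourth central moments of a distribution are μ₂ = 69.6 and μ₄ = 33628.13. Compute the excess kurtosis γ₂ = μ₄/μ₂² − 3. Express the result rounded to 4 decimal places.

μ₂² = 69.6² = 4844.16000
μ₄/μ₂² = 33628.13 / 4844.16000 = 6.94199
γ₂ = 6.94199 − 3 ≈ 3.9420

3.9420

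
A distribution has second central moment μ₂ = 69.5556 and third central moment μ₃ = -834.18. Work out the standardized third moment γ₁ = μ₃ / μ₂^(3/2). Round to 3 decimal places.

-1.438

σ = √μ₂ = √69.5556 = 8.34000
σ³ = μ₂^(3/2) = 580.09370
γ₁ = μ₃/σ³ = -834.18 / 580.09370 ≈ -1.438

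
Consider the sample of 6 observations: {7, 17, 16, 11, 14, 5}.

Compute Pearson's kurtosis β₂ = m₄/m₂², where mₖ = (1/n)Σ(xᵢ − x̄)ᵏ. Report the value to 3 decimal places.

1.534

x̄ = 11.6667
Σ(xᵢ − x̄)² = 119.3333 ⇒ m₂ = 19.88889
Σ(xᵢ − x̄)⁴ = 3641.1111 ⇒ m₄ = 606.85185
m₂² = 395.56790
β₂ = m₄/m₂² = 606.85185 / 395.56790 ≈ 1.534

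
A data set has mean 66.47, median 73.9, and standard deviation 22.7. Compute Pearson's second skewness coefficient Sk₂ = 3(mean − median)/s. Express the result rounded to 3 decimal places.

Sk₂ = 3(66.47 − 73.9) / 22.7 = 3 × -7.4300 / 22.7
    = -22.2900 / 22.7 ≈ -0.982

-0.982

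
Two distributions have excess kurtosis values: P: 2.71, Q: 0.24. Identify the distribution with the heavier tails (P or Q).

Higher excess kurtosis ⇒ heavier tails relative to the normal distribution.
2.71 vs 0.24: the larger is 2.71, so P has heavier tails.

P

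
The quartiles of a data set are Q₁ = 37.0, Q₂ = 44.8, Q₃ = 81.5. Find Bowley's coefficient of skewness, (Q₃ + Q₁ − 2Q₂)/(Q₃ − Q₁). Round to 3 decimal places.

0.649

numerator: Q₃ + Q₁ − 2Q₂ = 81.5 + 37.0 − 2×44.8 = 28.9000
denominator: Q₃ − Q₁ = 81.5 − 37.0 = 44.5000
Bowley skewness = 28.9000 / 44.5000 ≈ 0.649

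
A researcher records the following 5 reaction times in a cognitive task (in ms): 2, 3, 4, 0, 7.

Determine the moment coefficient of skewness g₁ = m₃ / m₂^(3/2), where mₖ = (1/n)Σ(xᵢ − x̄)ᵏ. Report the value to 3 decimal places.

0.337

x̄ = (2 + 3 + 4 + 0 + 7) / 5 = 3.2000
deviations (xᵢ − x̄): -1.2000, -0.2000, 0.8000, -3.2000, 3.8000
Σ(xᵢ − x̄)² = 26.8000 ⇒ m₂ = 26.8000/5 = 5.36000
Σ(xᵢ − x̄)³ = 20.8800 ⇒ m₃ = 20.8800/5 = 4.17600
m₂^(3/2) = 5.36000^(1.5) = 12.40930
g₁ = m₃ / m₂^(3/2) = 4.17600 / 12.40930 ≈ 0.337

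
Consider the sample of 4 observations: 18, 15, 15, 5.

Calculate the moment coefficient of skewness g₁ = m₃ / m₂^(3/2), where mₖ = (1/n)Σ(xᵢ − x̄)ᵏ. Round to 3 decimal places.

-0.932

x̄ = (18 + 15 + 15 + 5) / 4 = 13.2500
deviations (xᵢ − x̄): 4.7500, 1.7500, 1.7500, -8.2500
Σ(xᵢ − x̄)² = 96.7500 ⇒ m₂ = 96.7500/4 = 24.18750
Σ(xᵢ − x̄)³ = -443.6250 ⇒ m₃ = -443.6250/4 = -110.90625
m₂^(3/2) = 24.18750^(1.5) = 118.95603
g₁ = m₃ / m₂^(3/2) = -110.90625 / 118.95603 ≈ -0.932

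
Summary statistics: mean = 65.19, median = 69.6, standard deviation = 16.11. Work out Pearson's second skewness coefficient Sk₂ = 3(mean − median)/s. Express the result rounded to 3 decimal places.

-0.821

Sk₂ = 3(65.19 − 69.6) / 16.11 = 3 × -4.4100 / 16.11
    = -13.2300 / 16.11 ≈ -0.821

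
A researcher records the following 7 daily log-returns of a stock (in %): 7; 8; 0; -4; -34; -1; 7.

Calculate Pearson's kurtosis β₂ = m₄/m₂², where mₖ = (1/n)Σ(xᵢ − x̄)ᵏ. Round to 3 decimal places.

4.271

x̄ = -2.4286
Σ(xᵢ − x̄)² = 1293.7143 ⇒ m₂ = 184.81633
Σ(xᵢ − x̄)⁴ = 1021199.1487 ⇒ m₄ = 145885.59267
m₂² = 34157.07455
β₂ = m₄/m₂² = 145885.59267 / 34157.07455 ≈ 4.271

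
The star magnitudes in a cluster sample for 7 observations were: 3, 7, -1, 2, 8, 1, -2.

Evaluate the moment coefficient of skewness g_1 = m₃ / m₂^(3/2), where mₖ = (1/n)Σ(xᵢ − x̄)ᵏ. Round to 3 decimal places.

x̄ = (3 + 7 - 1 + 2 + 8 + 1 - 2) / 7 = 2.5714
deviations (xᵢ − x̄): 0.4286, 4.4286, -3.5714, -0.5714, 5.4286, -1.5714, -4.5714
Σ(xᵢ − x̄)² = 85.7143 ⇒ m₂ = 85.7143/7 = 12.24490
Σ(xᵢ − x̄)³ = 101.7551 ⇒ m₃ = 101.7551/7 = 14.53644
m₂^(3/2) = 12.24490^(1.5) = 42.84822
g_1 = m₃ / m₂^(3/2) = 14.53644 / 42.84822 ≈ 0.339

0.339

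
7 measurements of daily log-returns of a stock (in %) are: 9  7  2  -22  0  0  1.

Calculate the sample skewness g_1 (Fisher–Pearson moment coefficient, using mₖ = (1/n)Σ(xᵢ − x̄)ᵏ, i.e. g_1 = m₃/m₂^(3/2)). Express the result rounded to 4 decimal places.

x̄ = (9 + 7 + 2 - 22 + 0 + 0 + 1) / 7 = -0.4286
deviations (xᵢ − x̄): 9.4286, 7.4286, 2.4286, -21.5714, 0.4286, 0.4286, 1.4286
Σ(xᵢ − x̄)² = 617.7143 ⇒ m₂ = 617.7143/7 = 88.24490
Σ(xᵢ − x̄)³ = -8772.2449 ⇒ m₃ = -8772.2449/7 = -1253.17784
m₂^(3/2) = 88.24490^(1.5) = 828.96159
g_1 = m₃ / m₂^(3/2) = -1253.17784 / 828.96159 ≈ -1.5117

-1.5117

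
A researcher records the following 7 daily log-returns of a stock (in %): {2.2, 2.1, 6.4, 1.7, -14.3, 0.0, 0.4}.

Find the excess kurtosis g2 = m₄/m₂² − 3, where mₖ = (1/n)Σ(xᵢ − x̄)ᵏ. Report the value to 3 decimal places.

x̄ = -0.2143
Σ(xᵢ − x̄)² = 257.4286 ⇒ m₂ = 36.77551
Σ(xᵢ − x̄)⁴ = 41355.6641 ⇒ m₄ = 5907.95202
m₂² = 1352.43815
g2 = m₄/m₂² − 3 = 4.36837 − 3 ≈ 1.368

1.368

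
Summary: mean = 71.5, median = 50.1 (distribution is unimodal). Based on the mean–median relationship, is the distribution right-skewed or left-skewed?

mean − median = 71.5 − 50.1 = 21.4
mean > median ⇒ the longer tail is on the right ⇒ right-skewed (positively skewed).

right-skewed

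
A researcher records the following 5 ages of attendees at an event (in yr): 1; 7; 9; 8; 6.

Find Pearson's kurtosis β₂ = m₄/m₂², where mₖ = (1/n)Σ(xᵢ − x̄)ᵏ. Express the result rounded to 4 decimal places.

2.6688

x̄ = 6.2000
Σ(xᵢ − x̄)² = 38.8000 ⇒ m₂ = 7.76000
Σ(xᵢ − x̄)⁴ = 803.5360 ⇒ m₄ = 160.70720
m₂² = 60.21760
β₂ = m₄/m₂² = 160.70720 / 60.21760 ≈ 2.6688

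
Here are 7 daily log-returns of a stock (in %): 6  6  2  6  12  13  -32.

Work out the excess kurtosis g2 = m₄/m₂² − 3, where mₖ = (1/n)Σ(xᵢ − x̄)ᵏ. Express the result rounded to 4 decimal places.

x̄ = 1.8571
Σ(xᵢ − x̄)² = 1424.8571 ⇒ m₂ = 203.55102
Σ(xᵢ − x̄)⁴ = 1340901.7668 ⇒ m₄ = 191557.39525
m₂² = 41433.01791
g2 = m₄/m₂² − 3 = 4.62330 − 3 ≈ 1.6233

1.6233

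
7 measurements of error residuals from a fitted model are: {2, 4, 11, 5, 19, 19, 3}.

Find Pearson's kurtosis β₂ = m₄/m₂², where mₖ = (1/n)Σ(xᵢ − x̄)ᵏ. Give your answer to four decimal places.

x̄ = 9.0000
Σ(xᵢ − x̄)² = 330.0000 ⇒ m₂ = 47.14286
Σ(xᵢ − x̄)⁴ = 24594.0000 ⇒ m₄ = 3513.42857
m₂² = 2222.44898
β₂ = m₄/m₂² = 3513.42857 / 2222.44898 ≈ 1.5809

1.5809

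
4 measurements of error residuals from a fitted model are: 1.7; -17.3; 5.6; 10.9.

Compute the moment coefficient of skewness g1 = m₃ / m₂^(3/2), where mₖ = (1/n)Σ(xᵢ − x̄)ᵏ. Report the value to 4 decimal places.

-0.8336

x̄ = (1.7 - 17.3 + 5.6 + 10.9) / 4 = 0.2250
deviations (xᵢ − x̄): 1.4750, -17.5250, 5.3750, 10.6750
Σ(xᵢ − x̄)² = 452.1475 ⇒ m₂ = 452.1475/4 = 113.03688
Σ(xᵢ − x̄)³ = -4007.4041 ⇒ m₃ = -4007.4041/4 = -1001.85103
m₂^(3/2) = 113.03688^(1.5) = 1201.79450
g1 = m₃ / m₂^(3/2) = -1001.85103 / 1201.79450 ≈ -0.8336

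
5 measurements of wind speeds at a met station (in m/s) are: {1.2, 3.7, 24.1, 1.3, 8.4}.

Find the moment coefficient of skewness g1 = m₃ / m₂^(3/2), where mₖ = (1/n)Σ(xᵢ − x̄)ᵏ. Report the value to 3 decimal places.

x̄ = (1.2 + 3.7 + 24.1 + 1.3 + 8.4) / 5 = 7.7400
deviations (xᵢ − x̄): -6.5400, -4.0400, 16.3600, -6.4400, 0.6600
Σ(xᵢ − x̄)² = 368.6520 ⇒ m₂ = 368.6520/5 = 73.73040
Σ(xᵢ − x̄)³ = 3766.2794 ⇒ m₃ = 3766.2794/5 = 753.25589
m₂^(3/2) = 73.73040^(1.5) = 633.09646
g1 = m₃ / m₂^(3/2) = 753.25589 / 633.09646 ≈ 1.190

1.190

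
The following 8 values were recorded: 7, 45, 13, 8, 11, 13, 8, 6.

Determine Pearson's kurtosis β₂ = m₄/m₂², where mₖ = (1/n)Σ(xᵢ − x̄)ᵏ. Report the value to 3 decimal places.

x̄ = 13.8750
Σ(xᵢ − x̄)² = 1156.8750 ⇒ m₂ = 144.60938
Σ(xᵢ − x̄)⁴ = 947038.9629 ⇒ m₄ = 118379.87036
m₂² = 20911.87134
β₂ = m₄/m₂² = 118379.87036 / 20911.87134 ≈ 5.661

5.661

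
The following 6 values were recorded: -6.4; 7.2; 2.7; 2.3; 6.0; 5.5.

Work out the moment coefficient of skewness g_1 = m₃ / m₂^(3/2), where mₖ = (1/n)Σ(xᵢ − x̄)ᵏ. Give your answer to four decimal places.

-1.2246

x̄ = (-6.4 + 7.2 + 2.7 + 2.3 + 6.0 + 5.5) / 6 = 2.8833
deviations (xᵢ − x̄): -9.2833, 4.3167, -0.1833, -0.5833, 3.1167, 2.6167
Σ(xᵢ − x̄)² = 121.7483 ⇒ m₂ = 121.7483/6 = 20.29139
Σ(xᵢ − x̄)³ = -671.6196 ⇒ m₃ = -671.6196/6 = -111.93659
m₂^(3/2) = 20.29139^(1.5) = 91.40452
g_1 = m₃ / m₂^(3/2) = -111.93659 / 91.40452 ≈ -1.2246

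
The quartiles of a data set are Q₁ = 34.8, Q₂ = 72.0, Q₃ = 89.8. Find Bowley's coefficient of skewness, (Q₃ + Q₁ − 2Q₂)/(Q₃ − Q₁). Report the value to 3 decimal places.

numerator: Q₃ + Q₁ − 2Q₂ = 89.8 + 34.8 − 2×72.0 = -19.4000
denominator: Q₃ − Q₁ = 89.8 − 34.8 = 55.0000
Bowley skewness = -19.4000 / 55.0000 ≈ -0.353

-0.353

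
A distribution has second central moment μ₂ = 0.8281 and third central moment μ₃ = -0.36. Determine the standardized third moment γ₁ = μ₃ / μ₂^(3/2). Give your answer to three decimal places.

-0.478

σ = √μ₂ = √0.8281 = 0.91000
σ³ = μ₂^(3/2) = 0.75357
γ₁ = μ₃/σ³ = -0.36 / 0.75357 ≈ -0.478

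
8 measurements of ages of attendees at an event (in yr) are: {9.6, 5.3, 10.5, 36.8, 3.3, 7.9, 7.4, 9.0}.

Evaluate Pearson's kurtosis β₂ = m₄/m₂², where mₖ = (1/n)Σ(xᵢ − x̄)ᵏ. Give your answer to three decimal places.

5.615

x̄ = 11.2250
Σ(xᵢ − x̄)² = 785.7950 ⇒ m₂ = 98.22437
Σ(xᵢ − x̄)⁴ = 433366.4553 ⇒ m₄ = 54170.80692
m₂² = 9648.02784
β₂ = m₄/m₂² = 54170.80692 / 9648.02784 ≈ 5.615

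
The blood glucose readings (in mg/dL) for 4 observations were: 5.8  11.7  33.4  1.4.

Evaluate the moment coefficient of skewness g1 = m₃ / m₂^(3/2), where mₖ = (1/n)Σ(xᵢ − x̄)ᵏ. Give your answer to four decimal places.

x̄ = (5.8 + 11.7 + 33.4 + 1.4) / 4 = 13.0750
deviations (xᵢ − x̄): -7.2750, -1.3750, 20.3250, -11.6750
Σ(xᵢ − x̄)² = 604.2275 ⇒ m₂ = 604.2275/4 = 151.05688
Σ(xᵢ − x̄)³ = 6417.3701 ⇒ m₃ = 6417.3701/4 = 1604.34253
m₂^(3/2) = 151.05688^(1.5) = 1856.56750
g1 = m₃ / m₂^(3/2) = 1604.34253 / 1856.56750 ≈ 0.8641

0.8641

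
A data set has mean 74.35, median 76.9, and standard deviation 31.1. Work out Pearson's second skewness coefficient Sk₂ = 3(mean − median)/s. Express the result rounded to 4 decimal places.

-0.2460

Sk₂ = 3(74.35 − 76.9) / 31.1 = 3 × -2.5500 / 31.1
    = -7.6500 / 31.1 ≈ -0.2460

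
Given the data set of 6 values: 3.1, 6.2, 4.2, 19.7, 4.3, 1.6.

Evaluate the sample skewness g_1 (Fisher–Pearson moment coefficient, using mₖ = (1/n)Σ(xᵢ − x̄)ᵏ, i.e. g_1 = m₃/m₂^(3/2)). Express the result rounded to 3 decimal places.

1.583

x̄ = (3.1 + 6.2 + 4.2 + 19.7 + 4.3 + 1.6) / 6 = 6.5167
deviations (xᵢ − x̄): -3.4167, -0.3167, -2.3167, 13.1833, -2.2167, -4.9167
Σ(xᵢ − x̄)² = 220.0283 ⇒ m₂ = 220.0283/6 = 36.67139
Σ(xᵢ − x̄)³ = 2109.1716 ⇒ m₃ = 2109.1716/6 = 351.52859
m₂^(3/2) = 36.67139^(1.5) = 222.07059
g_1 = m₃ / m₂^(3/2) = 351.52859 / 222.07059 ≈ 1.583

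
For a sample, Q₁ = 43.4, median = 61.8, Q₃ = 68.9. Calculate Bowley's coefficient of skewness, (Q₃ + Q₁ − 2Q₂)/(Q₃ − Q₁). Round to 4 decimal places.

-0.4431

numerator: Q₃ + Q₁ − 2Q₂ = 68.9 + 43.4 − 2×61.8 = -11.3000
denominator: Q₃ − Q₁ = 68.9 − 43.4 = 25.5000
Bowley skewness = -11.3000 / 25.5000 ≈ -0.4431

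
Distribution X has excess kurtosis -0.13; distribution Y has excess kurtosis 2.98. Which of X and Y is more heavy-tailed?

Higher excess kurtosis ⇒ heavier tails relative to the normal distribution.
-0.13 vs 2.98: the larger is 2.98, so Y has heavier tails. (Y is leptokurtic — heavier-than-normal tails; the other is platykurtic.)

Y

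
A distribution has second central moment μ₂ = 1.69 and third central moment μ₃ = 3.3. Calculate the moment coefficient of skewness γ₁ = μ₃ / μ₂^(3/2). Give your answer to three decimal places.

σ = √μ₂ = √1.69 = 1.30000
σ³ = μ₂^(3/2) = 2.19700
γ₁ = μ₃/σ³ = 3.3 / 2.19700 ≈ 1.502

1.502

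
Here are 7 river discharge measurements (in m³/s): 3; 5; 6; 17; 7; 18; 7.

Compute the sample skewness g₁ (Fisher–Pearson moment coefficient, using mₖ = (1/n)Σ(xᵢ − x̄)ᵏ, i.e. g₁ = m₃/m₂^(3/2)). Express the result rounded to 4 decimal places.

x̄ = (3 + 5 + 6 + 17 + 7 + 18 + 7) / 7 = 9.0000
deviations (xᵢ − x̄): -6.0000, -4.0000, -3.0000, 8.0000, -2.0000, 9.0000, -2.0000
Σ(xᵢ − x̄)² = 214.0000 ⇒ m₂ = 214.0000/7 = 30.57143
Σ(xᵢ − x̄)³ = 918.0000 ⇒ m₃ = 918.0000/7 = 131.14286
m₂^(3/2) = 30.57143^(1.5) = 169.03382
g₁ = m₃ / m₂^(3/2) = 131.14286 / 169.03382 ≈ 0.7758

0.7758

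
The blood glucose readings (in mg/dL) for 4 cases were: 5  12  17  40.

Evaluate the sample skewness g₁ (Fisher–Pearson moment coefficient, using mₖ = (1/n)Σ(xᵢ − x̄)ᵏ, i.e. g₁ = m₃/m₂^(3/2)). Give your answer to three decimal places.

x̄ = (5 + 12 + 17 + 40) / 4 = 18.5000
deviations (xᵢ − x̄): -13.5000, -6.5000, -1.5000, 21.5000
Σ(xᵢ − x̄)² = 689.0000 ⇒ m₂ = 689.0000/4 = 172.25000
Σ(xᵢ − x̄)³ = 7200.0000 ⇒ m₃ = 7200.0000/4 = 1800.00000
m₂^(3/2) = 172.25000^(1.5) = 2260.67872
g₁ = m₃ / m₂^(3/2) = 1800.00000 / 2260.67872 ≈ 0.796

0.796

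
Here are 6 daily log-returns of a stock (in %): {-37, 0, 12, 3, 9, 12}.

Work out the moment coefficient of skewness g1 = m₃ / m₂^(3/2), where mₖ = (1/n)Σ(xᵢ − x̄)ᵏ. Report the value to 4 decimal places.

-1.5288

x̄ = (-37 + 0 + 12 + 3 + 9 + 12) / 6 = -0.1667
deviations (xᵢ − x̄): -36.8333, 0.1667, 12.1667, 3.1667, 9.1667, 12.1667
Σ(xᵢ − x̄)² = 1746.8333 ⇒ m₂ = 1746.8333/6 = 291.13889
Σ(xᵢ − x̄)³ = -45567.5556 ⇒ m₃ = -45567.5556/6 = -7594.59259
m₂^(3/2) = 291.13889^(1.5) = 4967.64246
g1 = m₃ / m₂^(3/2) = -7594.59259 / 4967.64246 ≈ -1.5288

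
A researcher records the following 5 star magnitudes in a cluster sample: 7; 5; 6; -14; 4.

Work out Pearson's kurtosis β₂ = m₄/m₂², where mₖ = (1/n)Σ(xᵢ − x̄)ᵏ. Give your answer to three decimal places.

3.170

x̄ = 1.6000
Σ(xᵢ − x̄)² = 309.2000 ⇒ m₂ = 61.84000
Σ(xᵢ − x̄)⁴ = 60616.0160 ⇒ m₄ = 12123.20320
m₂² = 3824.18560
β₂ = m₄/m₂² = 12123.20320 / 3824.18560 ≈ 3.170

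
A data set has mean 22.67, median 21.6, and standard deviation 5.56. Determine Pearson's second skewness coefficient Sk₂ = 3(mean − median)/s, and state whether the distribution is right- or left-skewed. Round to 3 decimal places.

Sk₂ = 3(22.67 − 21.6) / 5.56 = 3 × 1.0700 / 5.56
    = 3.2100 / 5.56 ≈ 0.577
Sk₂ > 0 ⇒ mean > median ⇒ right-skewed (positive skew).

0.577, right-skewed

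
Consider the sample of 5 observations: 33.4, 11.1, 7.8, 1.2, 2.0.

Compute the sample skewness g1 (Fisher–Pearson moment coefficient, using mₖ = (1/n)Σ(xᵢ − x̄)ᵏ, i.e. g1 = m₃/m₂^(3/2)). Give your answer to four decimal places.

x̄ = (33.4 + 11.1 + 7.8 + 1.2 + 2.0) / 5 = 11.1000
deviations (xᵢ − x̄): 22.3000, 0.0000, -3.3000, -9.9000, -9.1000
Σ(xᵢ − x̄)² = 689.0000 ⇒ m₂ = 689.0000/5 = 137.80000
Σ(xᵢ − x̄)³ = 9329.7600 ⇒ m₃ = 9329.7600/5 = 1865.95200
m₂^(3/2) = 137.80000^(1.5) = 1617.61001
g1 = m₃ / m₂^(3/2) = 1865.95200 / 1617.61001 ≈ 1.1535

1.1535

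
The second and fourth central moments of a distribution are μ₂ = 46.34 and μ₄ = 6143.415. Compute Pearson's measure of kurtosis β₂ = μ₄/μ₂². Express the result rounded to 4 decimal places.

2.8609

μ₂² = 46.34² = 2147.39560
μ₄/μ₂² = 6143.415 / 2147.39560 = 2.86087
β₂ ≈ 2.8609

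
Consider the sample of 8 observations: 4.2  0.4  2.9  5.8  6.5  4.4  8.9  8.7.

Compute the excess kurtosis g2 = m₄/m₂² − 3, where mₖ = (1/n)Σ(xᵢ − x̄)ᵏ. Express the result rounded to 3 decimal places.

-0.847

x̄ = 5.2250
Σ(xᵢ − x̄)² = 57.9550 ⇒ m₂ = 7.24437
Σ(xᵢ − x̄)⁴ = 903.7499 ⇒ m₄ = 112.96874
m₂² = 52.48097
g2 = m₄/m₂² − 3 = 2.15257 − 3 ≈ -0.847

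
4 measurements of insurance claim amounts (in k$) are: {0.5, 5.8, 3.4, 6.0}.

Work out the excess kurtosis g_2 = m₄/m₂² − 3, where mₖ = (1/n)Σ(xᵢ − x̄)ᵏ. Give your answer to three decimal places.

x̄ = 3.9250
Σ(xᵢ − x̄)² = 19.8275 ⇒ m₂ = 4.95688
Σ(xᵢ − x̄)⁴ = 168.5816 ⇒ m₄ = 42.14539
m₂² = 24.57061
g_2 = m₄/m₂² − 3 = 1.71528 − 3 ≈ -1.285

-1.285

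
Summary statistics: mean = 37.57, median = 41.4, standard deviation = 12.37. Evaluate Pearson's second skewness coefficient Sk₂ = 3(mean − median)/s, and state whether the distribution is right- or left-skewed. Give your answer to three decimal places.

Sk₂ = 3(37.57 − 41.4) / 12.37 = 3 × -3.8300 / 12.37
    = -11.4900 / 12.37 ≈ -0.929
Sk₂ < 0 ⇒ mean < median ⇒ left-skewed (negative skew).

-0.929, left-skewed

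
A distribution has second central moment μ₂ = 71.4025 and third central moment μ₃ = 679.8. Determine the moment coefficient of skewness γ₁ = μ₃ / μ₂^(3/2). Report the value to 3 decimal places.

σ = √μ₂ = √71.4025 = 8.45000
σ³ = μ₂^(3/2) = 603.35113
γ₁ = μ₃/σ³ = 679.8 / 603.35113 ≈ 1.127

1.127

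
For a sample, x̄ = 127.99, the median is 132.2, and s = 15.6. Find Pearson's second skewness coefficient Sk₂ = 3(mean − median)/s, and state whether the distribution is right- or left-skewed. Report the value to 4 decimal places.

-0.8096, left-skewed

Sk₂ = 3(127.99 − 132.2) / 15.6 = 3 × -4.2100 / 15.6
    = -12.6300 / 15.6 ≈ -0.8096
Sk₂ < 0 ⇒ mean < median ⇒ left-skewed (negative skew).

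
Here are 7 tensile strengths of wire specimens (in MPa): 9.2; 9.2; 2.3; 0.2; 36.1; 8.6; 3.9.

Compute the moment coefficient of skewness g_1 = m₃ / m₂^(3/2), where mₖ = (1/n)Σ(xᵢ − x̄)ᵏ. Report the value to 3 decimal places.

1.665

x̄ = (9.2 + 9.2 + 2.3 + 0.2 + 36.1 + 8.6 + 3.9) / 7 = 9.9286
deviations (xᵢ − x̄): -0.7286, -0.7286, -7.6286, -9.7286, 26.1714, -1.3286, -6.0286
Σ(xᵢ − x̄)² = 876.9543 ⇒ m₂ = 876.9543/7 = 125.27918
Σ(xᵢ − x̄)³ = 16339.0283 ⇒ m₃ = 16339.0283/7 = 2334.14690
m₂^(3/2) = 125.27918^(1.5) = 1402.22715
g_1 = m₃ / m₂^(3/2) = 2334.14690 / 1402.22715 ≈ 1.665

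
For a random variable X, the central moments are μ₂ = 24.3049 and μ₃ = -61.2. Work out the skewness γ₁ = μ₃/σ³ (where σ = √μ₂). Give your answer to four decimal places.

σ = √μ₂ = √24.3049 = 4.93000
σ³ = μ₂^(3/2) = 119.82316
γ₁ = μ₃/σ³ = -61.2 / 119.82316 ≈ -0.5108

-0.5108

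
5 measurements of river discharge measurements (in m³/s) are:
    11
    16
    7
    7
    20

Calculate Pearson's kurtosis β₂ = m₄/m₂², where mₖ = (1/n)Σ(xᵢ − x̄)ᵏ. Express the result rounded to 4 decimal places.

x̄ = 12.2000
Σ(xᵢ − x̄)² = 130.8000 ⇒ m₂ = 26.16000
Σ(xᵢ − x̄)⁴ = 5374.4160 ⇒ m₄ = 1074.88320
m₂² = 684.34560
β₂ = m₄/m₂² = 1074.88320 / 684.34560 ≈ 1.5707

1.5707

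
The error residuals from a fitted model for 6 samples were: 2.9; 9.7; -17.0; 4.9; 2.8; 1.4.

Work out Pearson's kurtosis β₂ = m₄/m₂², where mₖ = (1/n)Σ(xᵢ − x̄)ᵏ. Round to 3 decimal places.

3.600

x̄ = 0.7833
Σ(xᵢ − x̄)² = 421.6283 ⇒ m₂ = 70.27139
Σ(xᵢ − x̄)⁴ = 106657.4405 ⇒ m₄ = 17776.24009
m₂² = 4938.06810
β₂ = m₄/m₂² = 17776.24009 / 4938.06810 ≈ 3.600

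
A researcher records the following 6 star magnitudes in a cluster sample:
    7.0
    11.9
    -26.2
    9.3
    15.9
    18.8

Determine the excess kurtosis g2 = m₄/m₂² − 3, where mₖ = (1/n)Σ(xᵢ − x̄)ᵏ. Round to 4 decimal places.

0.7361

x̄ = 6.1167
Σ(xᵢ − x̄)² = 1345.3083 ⇒ m₂ = 224.21806
Σ(xᵢ − x̄)⁴ = 1126963.5808 ⇒ m₄ = 187827.26347
m₂² = 50273.73644
g2 = m₄/m₂² − 3 = 3.73609 − 3 ≈ 0.7361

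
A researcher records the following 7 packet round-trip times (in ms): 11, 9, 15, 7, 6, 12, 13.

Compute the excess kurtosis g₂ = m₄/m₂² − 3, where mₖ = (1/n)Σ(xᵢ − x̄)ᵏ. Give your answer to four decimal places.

-1.2521

x̄ = 10.4286
Σ(xᵢ − x̄)² = 63.7143 ⇒ m₂ = 9.10204
Σ(xᵢ − x̄)⁴ = 1013.6385 ⇒ m₄ = 144.80550
m₂² = 82.84715
g₂ = m₄/m₂² − 3 = 1.74786 − 3 ≈ -1.2521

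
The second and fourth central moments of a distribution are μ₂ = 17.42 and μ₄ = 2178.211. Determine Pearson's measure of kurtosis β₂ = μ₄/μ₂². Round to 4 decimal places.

μ₂² = 17.42² = 303.45640
μ₄/μ₂² = 2178.211 / 303.45640 = 7.17800
β₂ ≈ 7.1780

7.1780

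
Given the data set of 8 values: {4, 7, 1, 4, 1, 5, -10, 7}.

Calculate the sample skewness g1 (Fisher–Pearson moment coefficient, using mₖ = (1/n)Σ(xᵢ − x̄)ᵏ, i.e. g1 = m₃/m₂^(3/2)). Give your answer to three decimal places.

-1.537

x̄ = (4 + 7 + 1 + 4 + 1 + 5 - 10 + 7) / 8 = 2.3750
deviations (xᵢ − x̄): 1.6250, 4.6250, -1.3750, 1.6250, -1.3750, 2.6250, -12.3750, 4.6250
Σ(xᵢ − x̄)² = 211.8750 ⇒ m₂ = 211.8750/8 = 26.48438
Σ(xᵢ − x̄)³ = -1675.7813 ⇒ m₃ = -1675.7813/8 = -209.47266
m₂^(3/2) = 26.48438^(1.5) = 136.29647
g1 = m₃ / m₂^(3/2) = -209.47266 / 136.29647 ≈ -1.537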